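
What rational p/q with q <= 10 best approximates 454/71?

32/5

Expand x = 454/71 as a continued fraction with the Euclidean algorithm:
  454 = 6*71 + 28, so a_0 = 6.
  71 = 2*28 + 15, so a_1 = 2.
  28 = 1*15 + 13, so a_2 = 1.
  15 = 1*13 + 2, so a_3 = 1.
  13 = 6*2 + 1, so a_4 = 6.
  2 = 2*1 + 0, so a_5 = 2.
so x = [6; 2, 1, 1, 6, 2].
Convergents (p_i = a_i*p_{i-1} + p_{i-2}, q_i = a_i*q_{i-1} + q_{i-2} with p_{-2}=0, p_{-1}=1, q_{-2}=1, q_{-1}=0), until the denominator exceeds 10:
  i=0: a_0=6, p_0 = 6*1 + 0 = 6, q_0 = 6*0 + 1 = 1.
  i=1: a_1=2, p_1 = 2*6 + 1 = 13, q_1 = 2*1 + 0 = 2.
  i=2: a_2=1, p_2 = 1*13 + 6 = 19, q_2 = 1*2 + 1 = 3.
  i=3: a_3=1, p_3 = 1*19 + 13 = 32, q_3 = 1*3 + 2 = 5.
  i=4: a_4=6, p_4 = 6*32 + 19 = 211, q_4 = 6*5 + 3 = 33.
q_4 = 33 > 10, so the last convergent with denominator <= 10 is p_3/q_3 = 32/5.
The closest fraction with denominator <= 10 is either p_3/q_3 or the intermediate fraction (k*p_3 + p_2)/(k*q_3 + q_2) with the largest k >= 1 whose denominator stays <= 10; these approach x as k grows, and every other convergent or intermediate fraction in range is farther away.
Largest k: floor((10 - q_2)/q_3) = floor((10 - 3)/5) = 1.
That gives (1*32 + 19)/(1*5 + 3) = 51/8.
Compare the errors: |x - 32/5| = |454*5 - 32*71|/(71*5) = 2/355, and |x - 51/8| = |454*8 - 51*71|/(71*8) = 11/568.
Cross-multiplying, 2*568 = 1136 < 3905 = 11*355, so 2/355 is smaller: the convergent 32/5 is closer to x than 51/8.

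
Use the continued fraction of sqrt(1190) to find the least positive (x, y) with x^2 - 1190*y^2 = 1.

First expand sqrt(1190) as a continued fraction. With x_i = (sqrt(1190) + m_i)/d_i and (m_0, d_0) = (0, 1): a_0 = floor(sqrt(1190)) = 34, since 34^2 = 1156 <= 1190 < 1225 = 35^2.
Iterate m_{i+1} = d_i*a_i - m_i, d_{i+1} = (1190 - m_{i+1}^2)/d_i, a_{i+1} = floor((a_0 + m_{i+1})/d_{i+1}):
  m_1 = 1*34 - 0 = 34, d_1 = (1190 - 34^2)/1 = 34/1 = 34, a_1 = floor((34 + 34)/34) = 2.
  m_2 = 34*2 - 34 = 34, d_2 = (1190 - 34^2)/34 = 34/34 = 1, a_2 = floor((34 + 34)/1) = 68.
  m_3 = 1*68 - 34 = 34, d_3 = (1190 - 34^2)/1 = 34/1 = 34: (m_3, d_3) = (m_1, d_1) = (34, 34), so from here the quotients repeat a_1, a_2; the period length is 2.
So sqrt(1190) = [34; (2, 68)] with period length k = 2.
k is even, so the fundamental solution of x^2 - 1190y^2 = 1 is (p_{k-1}, q_{k-1}) = (p_1, q_1); compute convergents through index 1.
Convergents (p_i = a_i*p_{i-1} + p_{i-2}, q_i = a_i*q_{i-1} + q_{i-2} with p_{-2}=0, p_{-1}=1, q_{-2}=1, q_{-1}=0):
  i=0: a_0=34, p_0 = 34*1 + 0 = 34, q_0 = 34*0 + 1 = 1.
  i=1: a_1=2, p_1 = 2*34 + 1 = 69, q_1 = 2*1 + 0 = 2.
Check: 69^2 - 1190*2^2 = 4761 - 4760 = 1, so (x, y) = (69, 2) solves the equation, and by the theorem it is the least positive solution.

(x, y) = (69, 2)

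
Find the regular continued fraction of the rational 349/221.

[1; 1, 1, 2, 1, 1, 1, 11]

Run the Euclidean algorithm on 349 and 221; the successive quotients are the partial quotients a_0, a_1, ... (each step inverts the fractional part left over by the previous one):
  349 = 1*221 + 128, so a_0 = 1.
  221 = 1*128 + 93, so a_1 = 1.
  128 = 1*93 + 35, so a_2 = 1.
  93 = 2*35 + 23, so a_3 = 2.
  35 = 1*23 + 12, so a_4 = 1.
  23 = 1*12 + 11, so a_5 = 1.
  12 = 1*11 + 1, so a_6 = 1.
  11 = 11*1 + 0, so a_7 = 11.
The remainder reaches 0 after 8 divisions, so the expansion has 8 partial quotients, read off in order.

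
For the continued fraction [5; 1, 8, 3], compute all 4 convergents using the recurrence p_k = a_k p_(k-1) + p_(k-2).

Using the convergent recurrence p_i = a_i*p_{i-1} + p_{i-2}, q_i = a_i*q_{i-1} + q_{i-2} with p_{-2}=0, p_{-1}=1, q_{-2}=1, q_{-1}=0:
  i=0: a_0=5, p_0 = 5*1 + 0 = 5, q_0 = 5*0 + 1 = 1.
  i=1: a_1=1, p_1 = 1*5 + 1 = 6, q_1 = 1*1 + 0 = 1.
  i=2: a_2=8, p_2 = 8*6 + 5 = 53, q_2 = 8*1 + 1 = 9.
  i=3: a_3=3, p_3 = 3*53 + 6 = 165, q_3 = 3*9 + 1 = 28.

5/1, 6/1, 53/9, 165/28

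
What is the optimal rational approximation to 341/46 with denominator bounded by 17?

Expand x = 341/46 as a continued fraction with the Euclidean algorithm:
  341 = 7*46 + 19, so a_0 = 7.
  46 = 2*19 + 8, so a_1 = 2.
  19 = 2*8 + 3, so a_2 = 2.
  8 = 2*3 + 2, so a_3 = 2.
  3 = 1*2 + 1, so a_4 = 1.
  2 = 2*1 + 0, so a_5 = 2.
so x = [7; 2, 2, 2, 1, 2].
Convergents (p_i = a_i*p_{i-1} + p_{i-2}, q_i = a_i*q_{i-1} + q_{i-2} with p_{-2}=0, p_{-1}=1, q_{-2}=1, q_{-1}=0), until the denominator exceeds 17:
  i=0: a_0=7, p_0 = 7*1 + 0 = 7, q_0 = 7*0 + 1 = 1.
  i=1: a_1=2, p_1 = 2*7 + 1 = 15, q_1 = 2*1 + 0 = 2.
  i=2: a_2=2, p_2 = 2*15 + 7 = 37, q_2 = 2*2 + 1 = 5.
  i=3: a_3=2, p_3 = 2*37 + 15 = 89, q_3 = 2*5 + 2 = 12.
  i=4: a_4=1, p_4 = 1*89 + 37 = 126, q_4 = 1*12 + 5 = 17.
  i=5: a_5=2, p_5 = 2*126 + 89 = 341, q_5 = 2*17 + 12 = 46.
q_5 = 46 > 17, so the last convergent with denominator <= 17 is p_4/q_4 = 126/17.
The closest fraction with denominator <= 17 is either p_4/q_4 or the intermediate fraction (k*p_4 + p_3)/(k*q_4 + q_3) with the largest k >= 1 whose denominator stays <= 17; these approach x as k grows, and every other convergent or intermediate fraction in range is farther away.
Largest k: floor((17 - q_3)/q_4) = floor((17 - 12)/17) = 0.
Since k = 0, no intermediate fraction beyond p_4/q_4 has denominator <= 17, so the convergent 126/17 is the closest (its error is |341*17 - 126*46|/(46*17) = 1/782).

126/17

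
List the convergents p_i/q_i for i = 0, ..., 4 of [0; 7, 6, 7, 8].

Using the convergent recurrence p_i = a_i*p_{i-1} + p_{i-2}, q_i = a_i*q_{i-1} + q_{i-2} with p_{-2}=0, p_{-1}=1, q_{-2}=1, q_{-1}=0:
  i=0: a_0=0, p_0 = 0*1 + 0 = 0, q_0 = 0*0 + 1 = 1.
  i=1: a_1=7, p_1 = 7*0 + 1 = 1, q_1 = 7*1 + 0 = 7.
  i=2: a_2=6, p_2 = 6*1 + 0 = 6, q_2 = 6*7 + 1 = 43.
  i=3: a_3=7, p_3 = 7*6 + 1 = 43, q_3 = 7*43 + 7 = 308.
  i=4: a_4=8, p_4 = 8*43 + 6 = 350, q_4 = 8*308 + 43 = 2507.

0/1, 1/7, 6/43, 43/308, 350/2507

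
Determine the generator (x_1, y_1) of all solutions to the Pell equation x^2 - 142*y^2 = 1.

(x, y) = (143, 12)

First expand sqrt(142) as a continued fraction. With x_i = (sqrt(142) + m_i)/d_i and (m_0, d_0) = (0, 1): a_0 = floor(sqrt(142)) = 11, since 11^2 = 121 <= 142 < 144 = 12^2.
Iterate m_{i+1} = d_i*a_i - m_i, d_{i+1} = (142 - m_{i+1}^2)/d_i, a_{i+1} = floor((a_0 + m_{i+1})/d_{i+1}):
  m_1 = 1*11 - 0 = 11, d_1 = (142 - 11^2)/1 = 21/1 = 21, a_1 = floor((11 + 11)/21) = 1.
  m_2 = 21*1 - 11 = 10, d_2 = (142 - 10^2)/21 = 42/21 = 2, a_2 = floor((11 + 10)/2) = 10.
  m_3 = 2*10 - 10 = 10, d_3 = (142 - 10^2)/2 = 42/2 = 21, a_3 = floor((11 + 10)/21) = 1.
  m_4 = 21*1 - 10 = 11, d_4 = (142 - 11^2)/21 = 21/21 = 1, a_4 = floor((11 + 11)/1) = 22.
  m_5 = 1*22 - 11 = 11, d_5 = (142 - 11^2)/1 = 21/1 = 21: (m_5, d_5) = (m_1, d_1) = (11, 21), so from here the quotients repeat a_1, ..., a_4; the period length is 4.
So sqrt(142) = [11; (1, 10, 1, 22)] with period length k = 4.
k is even, so the fundamental solution of x^2 - 142y^2 = 1 is (p_{k-1}, q_{k-1}) = (p_3, q_3); compute convergents through index 3.
Convergents (p_i = a_i*p_{i-1} + p_{i-2}, q_i = a_i*q_{i-1} + q_{i-2} with p_{-2}=0, p_{-1}=1, q_{-2}=1, q_{-1}=0):
  i=0: a_0=11, p_0 = 11*1 + 0 = 11, q_0 = 11*0 + 1 = 1.
  i=1: a_1=1, p_1 = 1*11 + 1 = 12, q_1 = 1*1 + 0 = 1.
  i=2: a_2=10, p_2 = 10*12 + 11 = 131, q_2 = 10*1 + 1 = 11.
  i=3: a_3=1, p_3 = 1*131 + 12 = 143, q_3 = 1*11 + 1 = 12.
Check: 143^2 - 142*12^2 = 20449 - 20448 = 1, so (x, y) = (143, 12) solves the equation, and by the theorem it is the least positive solution.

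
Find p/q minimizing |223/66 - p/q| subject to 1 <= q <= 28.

71/21

Expand x = 223/66 as a continued fraction with the Euclidean algorithm:
  223 = 3*66 + 25, so a_0 = 3.
  66 = 2*25 + 16, so a_1 = 2.
  25 = 1*16 + 9, so a_2 = 1.
  16 = 1*9 + 7, so a_3 = 1.
  9 = 1*7 + 2, so a_4 = 1.
  7 = 3*2 + 1, so a_5 = 3.
  2 = 2*1 + 0, so a_6 = 2.
so x = [3; 2, 1, 1, 1, 3, 2].
Convergents (p_i = a_i*p_{i-1} + p_{i-2}, q_i = a_i*q_{i-1} + q_{i-2} with p_{-2}=0, p_{-1}=1, q_{-2}=1, q_{-1}=0), until the denominator exceeds 28:
  i=0: a_0=3, p_0 = 3*1 + 0 = 3, q_0 = 3*0 + 1 = 1.
  i=1: a_1=2, p_1 = 2*3 + 1 = 7, q_1 = 2*1 + 0 = 2.
  i=2: a_2=1, p_2 = 1*7 + 3 = 10, q_2 = 1*2 + 1 = 3.
  i=3: a_3=1, p_3 = 1*10 + 7 = 17, q_3 = 1*3 + 2 = 5.
  i=4: a_4=1, p_4 = 1*17 + 10 = 27, q_4 = 1*5 + 3 = 8.
  i=5: a_5=3, p_5 = 3*27 + 17 = 98, q_5 = 3*8 + 5 = 29.
q_5 = 29 > 28, so the last convergent with denominator <= 28 is p_4/q_4 = 27/8.
The closest fraction with denominator <= 28 is either p_4/q_4 or the intermediate fraction (k*p_4 + p_3)/(k*q_4 + q_3) with the largest k >= 1 whose denominator stays <= 28; these approach x as k grows, and every other convergent or intermediate fraction in range is farther away.
Largest k: floor((28 - q_3)/q_4) = floor((28 - 5)/8) = 2.
That gives (2*27 + 17)/(2*8 + 5) = 71/21.
Compare the errors: |x - 27/8| = |223*8 - 27*66|/(66*8) = 2/528, and |x - 71/21| = |223*21 - 71*66|/(66*21) = 3/1386.
Cross-multiplying, 3*528 = 1584 < 2772 = 2*1386, so 3/1386 is smaller: the intermediate fraction 71/21 is closer to x than 27/8.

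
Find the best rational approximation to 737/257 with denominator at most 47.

Expand x = 737/257 as a continued fraction with the Euclidean algorithm:
  737 = 2*257 + 223, so a_0 = 2.
  257 = 1*223 + 34, so a_1 = 1.
  223 = 6*34 + 19, so a_2 = 6.
  34 = 1*19 + 15, so a_3 = 1.
  19 = 1*15 + 4, so a_4 = 1.
  15 = 3*4 + 3, so a_5 = 3.
  4 = 1*3 + 1, so a_6 = 1.
  3 = 3*1 + 0, so a_7 = 3.
so x = [2; 1, 6, 1, 1, 3, 1, 3].
Convergents (p_i = a_i*p_{i-1} + p_{i-2}, q_i = a_i*q_{i-1} + q_{i-2} with p_{-2}=0, p_{-1}=1, q_{-2}=1, q_{-1}=0), until the denominator exceeds 47:
  i=0: a_0=2, p_0 = 2*1 + 0 = 2, q_0 = 2*0 + 1 = 1.
  i=1: a_1=1, p_1 = 1*2 + 1 = 3, q_1 = 1*1 + 0 = 1.
  i=2: a_2=6, p_2 = 6*3 + 2 = 20, q_2 = 6*1 + 1 = 7.
  i=3: a_3=1, p_3 = 1*20 + 3 = 23, q_3 = 1*7 + 1 = 8.
  i=4: a_4=1, p_4 = 1*23 + 20 = 43, q_4 = 1*8 + 7 = 15.
  i=5: a_5=3, p_5 = 3*43 + 23 = 152, q_5 = 3*15 + 8 = 53.
q_5 = 53 > 47, so the last convergent with denominator <= 47 is p_4/q_4 = 43/15.
The closest fraction with denominator <= 47 is either p_4/q_4 or the intermediate fraction (k*p_4 + p_3)/(k*q_4 + q_3) with the largest k >= 1 whose denominator stays <= 47; these approach x as k grows, and every other convergent or intermediate fraction in range is farther away.
Largest k: floor((47 - q_3)/q_4) = floor((47 - 8)/15) = 2.
That gives (2*43 + 23)/(2*15 + 8) = 109/38.
Compare the errors: |x - 43/15| = |737*15 - 43*257|/(257*15) = 4/3855, and |x - 109/38| = |737*38 - 109*257|/(257*38) = 7/9766.
Cross-multiplying, 7*3855 = 26985 < 39064 = 4*9766, so 7/9766 is smaller: the intermediate fraction 109/38 is closer to x than 43/15.

109/38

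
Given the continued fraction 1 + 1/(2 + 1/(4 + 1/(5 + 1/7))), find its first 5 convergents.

1/1, 3/2, 13/9, 68/47, 489/338

Using the convergent recurrence p_i = a_i*p_{i-1} + p_{i-2}, q_i = a_i*q_{i-1} + q_{i-2} with p_{-2}=0, p_{-1}=1, q_{-2}=1, q_{-1}=0:
  i=0: a_0=1, p_0 = 1*1 + 0 = 1, q_0 = 1*0 + 1 = 1.
  i=1: a_1=2, p_1 = 2*1 + 1 = 3, q_1 = 2*1 + 0 = 2.
  i=2: a_2=4, p_2 = 4*3 + 1 = 13, q_2 = 4*2 + 1 = 9.
  i=3: a_3=5, p_3 = 5*13 + 3 = 68, q_3 = 5*9 + 2 = 47.
  i=4: a_4=7, p_4 = 7*68 + 13 = 489, q_4 = 7*47 + 9 = 338.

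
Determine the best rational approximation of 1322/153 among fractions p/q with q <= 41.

337/39

Expand x = 1322/153 as a continued fraction with the Euclidean algorithm:
  1322 = 8*153 + 98, so a_0 = 8.
  153 = 1*98 + 55, so a_1 = 1.
  98 = 1*55 + 43, so a_2 = 1.
  55 = 1*43 + 12, so a_3 = 1.
  43 = 3*12 + 7, so a_4 = 3.
  12 = 1*7 + 5, so a_5 = 1.
  7 = 1*5 + 2, so a_6 = 1.
  5 = 2*2 + 1, so a_7 = 2.
  2 = 2*1 + 0, so a_8 = 2.
so x = [8; 1, 1, 1, 3, 1, 1, 2, 2].
Convergents (p_i = a_i*p_{i-1} + p_{i-2}, q_i = a_i*q_{i-1} + q_{i-2} with p_{-2}=0, p_{-1}=1, q_{-2}=1, q_{-1}=0), until the denominator exceeds 41:
  i=0: a_0=8, p_0 = 8*1 + 0 = 8, q_0 = 8*0 + 1 = 1.
  i=1: a_1=1, p_1 = 1*8 + 1 = 9, q_1 = 1*1 + 0 = 1.
  i=2: a_2=1, p_2 = 1*9 + 8 = 17, q_2 = 1*1 + 1 = 2.
  i=3: a_3=1, p_3 = 1*17 + 9 = 26, q_3 = 1*2 + 1 = 3.
  i=4: a_4=3, p_4 = 3*26 + 17 = 95, q_4 = 3*3 + 2 = 11.
  i=5: a_5=1, p_5 = 1*95 + 26 = 121, q_5 = 1*11 + 3 = 14.
  i=6: a_6=1, p_6 = 1*121 + 95 = 216, q_6 = 1*14 + 11 = 25.
  i=7: a_7=2, p_7 = 2*216 + 121 = 553, q_7 = 2*25 + 14 = 64.
q_7 = 64 > 41, so the last convergent with denominator <= 41 is p_6/q_6 = 216/25.
The closest fraction with denominator <= 41 is either p_6/q_6 or the intermediate fraction (k*p_6 + p_5)/(k*q_6 + q_5) with the largest k >= 1 whose denominator stays <= 41; these approach x as k grows, and every other convergent or intermediate fraction in range is farther away.
Largest k: floor((41 - q_5)/q_6) = floor((41 - 14)/25) = 1.
That gives (1*216 + 121)/(1*25 + 14) = 337/39.
Compare the errors: |x - 216/25| = |1322*25 - 216*153|/(153*25) = 2/3825, and |x - 337/39| = |1322*39 - 337*153|/(153*39) = 3/5967.
Cross-multiplying, 3*3825 = 11475 < 11934 = 2*5967, so 3/5967 is smaller: the intermediate fraction 337/39 is closer to x than 216/25.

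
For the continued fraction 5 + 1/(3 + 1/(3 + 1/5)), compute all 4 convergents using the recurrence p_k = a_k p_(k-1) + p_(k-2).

Using the convergent recurrence p_i = a_i*p_{i-1} + p_{i-2}, q_i = a_i*q_{i-1} + q_{i-2} with p_{-2}=0, p_{-1}=1, q_{-2}=1, q_{-1}=0:
  i=0: a_0=5, p_0 = 5*1 + 0 = 5, q_0 = 5*0 + 1 = 1.
  i=1: a_1=3, p_1 = 3*5 + 1 = 16, q_1 = 3*1 + 0 = 3.
  i=2: a_2=3, p_2 = 3*16 + 5 = 53, q_2 = 3*3 + 1 = 10.
  i=3: a_3=5, p_3 = 5*53 + 16 = 281, q_3 = 5*10 + 3 = 53.

5/1, 16/3, 53/10, 281/53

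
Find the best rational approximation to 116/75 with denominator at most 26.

Expand x = 116/75 as a continued fraction with the Euclidean algorithm:
  116 = 1*75 + 41, so a_0 = 1.
  75 = 1*41 + 34, so a_1 = 1.
  41 = 1*34 + 7, so a_2 = 1.
  34 = 4*7 + 6, so a_3 = 4.
  7 = 1*6 + 1, so a_4 = 1.
  6 = 6*1 + 0, so a_5 = 6.
so x = [1; 1, 1, 4, 1, 6].
Convergents (p_i = a_i*p_{i-1} + p_{i-2}, q_i = a_i*q_{i-1} + q_{i-2} with p_{-2}=0, p_{-1}=1, q_{-2}=1, q_{-1}=0), until the denominator exceeds 26:
  i=0: a_0=1, p_0 = 1*1 + 0 = 1, q_0 = 1*0 + 1 = 1.
  i=1: a_1=1, p_1 = 1*1 + 1 = 2, q_1 = 1*1 + 0 = 1.
  i=2: a_2=1, p_2 = 1*2 + 1 = 3, q_2 = 1*1 + 1 = 2.
  i=3: a_3=4, p_3 = 4*3 + 2 = 14, q_3 = 4*2 + 1 = 9.
  i=4: a_4=1, p_4 = 1*14 + 3 = 17, q_4 = 1*9 + 2 = 11.
  i=5: a_5=6, p_5 = 6*17 + 14 = 116, q_5 = 6*11 + 9 = 75.
q_5 = 75 > 26, so the last convergent with denominator <= 26 is p_4/q_4 = 17/11.
The closest fraction with denominator <= 26 is either p_4/q_4 or the intermediate fraction (k*p_4 + p_3)/(k*q_4 + q_3) with the largest k >= 1 whose denominator stays <= 26; these approach x as k grows, and every other convergent or intermediate fraction in range is farther away.
Largest k: floor((26 - q_3)/q_4) = floor((26 - 9)/11) = 1.
That gives (1*17 + 14)/(1*11 + 9) = 31/20.
Compare the errors: |x - 17/11| = |116*11 - 17*75|/(75*11) = 1/825, and |x - 31/20| = |116*20 - 31*75|/(75*20) = 5/1500.
Cross-multiplying, 1*1500 = 1500 < 4125 = 5*825, so 1/825 is smaller: the convergent 17/11 is closer to x than 31/20.

17/11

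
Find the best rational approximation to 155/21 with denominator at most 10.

Expand x = 155/21 as a continued fraction with the Euclidean algorithm:
  155 = 7*21 + 8, so a_0 = 7.
  21 = 2*8 + 5, so a_1 = 2.
  8 = 1*5 + 3, so a_2 = 1.
  5 = 1*3 + 2, so a_3 = 1.
  3 = 1*2 + 1, so a_4 = 1.
  2 = 2*1 + 0, so a_5 = 2.
so x = [7; 2, 1, 1, 1, 2].
Convergents (p_i = a_i*p_{i-1} + p_{i-2}, q_i = a_i*q_{i-1} + q_{i-2} with p_{-2}=0, p_{-1}=1, q_{-2}=1, q_{-1}=0), until the denominator exceeds 10:
  i=0: a_0=7, p_0 = 7*1 + 0 = 7, q_0 = 7*0 + 1 = 1.
  i=1: a_1=2, p_1 = 2*7 + 1 = 15, q_1 = 2*1 + 0 = 2.
  i=2: a_2=1, p_2 = 1*15 + 7 = 22, q_2 = 1*2 + 1 = 3.
  i=3: a_3=1, p_3 = 1*22 + 15 = 37, q_3 = 1*3 + 2 = 5.
  i=4: a_4=1, p_4 = 1*37 + 22 = 59, q_4 = 1*5 + 3 = 8.
  i=5: a_5=2, p_5 = 2*59 + 37 = 155, q_5 = 2*8 + 5 = 21.
q_5 = 21 > 10, so the last convergent with denominator <= 10 is p_4/q_4 = 59/8.
The closest fraction with denominator <= 10 is either p_4/q_4 or the intermediate fraction (k*p_4 + p_3)/(k*q_4 + q_3) with the largest k >= 1 whose denominator stays <= 10; these approach x as k grows, and every other convergent or intermediate fraction in range is farther away.
Largest k: floor((10 - q_3)/q_4) = floor((10 - 5)/8) = 0.
Since k = 0, no intermediate fraction beyond p_4/q_4 has denominator <= 10, so the convergent 59/8 is the closest (its error is |155*8 - 59*21|/(21*8) = 1/168).

59/8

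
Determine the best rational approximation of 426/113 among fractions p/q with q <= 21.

Expand x = 426/113 as a continued fraction with the Euclidean algorithm:
  426 = 3*113 + 87, so a_0 = 3.
  113 = 1*87 + 26, so a_1 = 1.
  87 = 3*26 + 9, so a_2 = 3.
  26 = 2*9 + 8, so a_3 = 2.
  9 = 1*8 + 1, so a_4 = 1.
  8 = 8*1 + 0, so a_5 = 8.
so x = [3; 1, 3, 2, 1, 8].
Convergents (p_i = a_i*p_{i-1} + p_{i-2}, q_i = a_i*q_{i-1} + q_{i-2} with p_{-2}=0, p_{-1}=1, q_{-2}=1, q_{-1}=0), until the denominator exceeds 21:
  i=0: a_0=3, p_0 = 3*1 + 0 = 3, q_0 = 3*0 + 1 = 1.
  i=1: a_1=1, p_1 = 1*3 + 1 = 4, q_1 = 1*1 + 0 = 1.
  i=2: a_2=3, p_2 = 3*4 + 3 = 15, q_2 = 3*1 + 1 = 4.
  i=3: a_3=2, p_3 = 2*15 + 4 = 34, q_3 = 2*4 + 1 = 9.
  i=4: a_4=1, p_4 = 1*34 + 15 = 49, q_4 = 1*9 + 4 = 13.
  i=5: a_5=8, p_5 = 8*49 + 34 = 426, q_5 = 8*13 + 9 = 113.
q_5 = 113 > 21, so the last convergent with denominator <= 21 is p_4/q_4 = 49/13.
The closest fraction with denominator <= 21 is either p_4/q_4 or the intermediate fraction (k*p_4 + p_3)/(k*q_4 + q_3) with the largest k >= 1 whose denominator stays <= 21; these approach x as k grows, and every other convergent or intermediate fraction in range is farther away.
Largest k: floor((21 - q_3)/q_4) = floor((21 - 9)/13) = 0.
Since k = 0, no intermediate fraction beyond p_4/q_4 has denominator <= 21, so the convergent 49/13 is the closest (its error is |426*13 - 49*113|/(113*13) = 1/1469).

49/13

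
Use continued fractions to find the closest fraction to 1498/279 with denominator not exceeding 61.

Expand x = 1498/279 as a continued fraction with the Euclidean algorithm:
  1498 = 5*279 + 103, so a_0 = 5.
  279 = 2*103 + 73, so a_1 = 2.
  103 = 1*73 + 30, so a_2 = 1.
  73 = 2*30 + 13, so a_3 = 2.
  30 = 2*13 + 4, so a_4 = 2.
  13 = 3*4 + 1, so a_5 = 3.
  4 = 4*1 + 0, so a_6 = 4.
so x = [5; 2, 1, 2, 2, 3, 4].
Convergents (p_i = a_i*p_{i-1} + p_{i-2}, q_i = a_i*q_{i-1} + q_{i-2} with p_{-2}=0, p_{-1}=1, q_{-2}=1, q_{-1}=0), until the denominator exceeds 61:
  i=0: a_0=5, p_0 = 5*1 + 0 = 5, q_0 = 5*0 + 1 = 1.
  i=1: a_1=2, p_1 = 2*5 + 1 = 11, q_1 = 2*1 + 0 = 2.
  i=2: a_2=1, p_2 = 1*11 + 5 = 16, q_2 = 1*2 + 1 = 3.
  i=3: a_3=2, p_3 = 2*16 + 11 = 43, q_3 = 2*3 + 2 = 8.
  i=4: a_4=2, p_4 = 2*43 + 16 = 102, q_4 = 2*8 + 3 = 19.
  i=5: a_5=3, p_5 = 3*102 + 43 = 349, q_5 = 3*19 + 8 = 65.
q_5 = 65 > 61, so the last convergent with denominator <= 61 is p_4/q_4 = 102/19.
The closest fraction with denominator <= 61 is either p_4/q_4 or the intermediate fraction (k*p_4 + p_3)/(k*q_4 + q_3) with the largest k >= 1 whose denominator stays <= 61; these approach x as k grows, and every other convergent or intermediate fraction in range is farther away.
Largest k: floor((61 - q_3)/q_4) = floor((61 - 8)/19) = 2.
That gives (2*102 + 43)/(2*19 + 8) = 247/46.
Compare the errors: |x - 102/19| = |1498*19 - 102*279|/(279*19) = 4/5301, and |x - 247/46| = |1498*46 - 247*279|/(279*46) = 5/12834.
Cross-multiplying, 5*5301 = 26505 < 51336 = 4*12834, so 5/12834 is smaller: the intermediate fraction 247/46 is closer to x than 102/19.

247/46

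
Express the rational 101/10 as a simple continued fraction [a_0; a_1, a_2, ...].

[10; 10]

Run the Euclidean algorithm on 101 and 10; the successive quotients are the partial quotients a_0, a_1, ... (each step inverts the fractional part left over by the previous one):
  101 = 10*10 + 1, so a_0 = 10.
  10 = 10*1 + 0, so a_1 = 10.
The remainder reaches 0 after 2 divisions, so the expansion has 2 partial quotients, read off in order.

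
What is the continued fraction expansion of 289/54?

Run the Euclidean algorithm on 289 and 54; the successive quotients are the partial quotients a_0, a_1, ... (each step inverts the fractional part left over by the previous one):
  289 = 5*54 + 19, so a_0 = 5.
  54 = 2*19 + 16, so a_1 = 2.
  19 = 1*16 + 3, so a_2 = 1.
  16 = 5*3 + 1, so a_3 = 5.
  3 = 3*1 + 0, so a_4 = 3.
The remainder reaches 0 after 5 divisions, so the expansion has 5 partial quotients, read off in order.

[5; 2, 1, 5, 3]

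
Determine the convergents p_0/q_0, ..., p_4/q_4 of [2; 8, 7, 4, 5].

Using the convergent recurrence p_i = a_i*p_{i-1} + p_{i-2}, q_i = a_i*q_{i-1} + q_{i-2} with p_{-2}=0, p_{-1}=1, q_{-2}=1, q_{-1}=0:
  i=0: a_0=2, p_0 = 2*1 + 0 = 2, q_0 = 2*0 + 1 = 1.
  i=1: a_1=8, p_1 = 8*2 + 1 = 17, q_1 = 8*1 + 0 = 8.
  i=2: a_2=7, p_2 = 7*17 + 2 = 121, q_2 = 7*8 + 1 = 57.
  i=3: a_3=4, p_3 = 4*121 + 17 = 501, q_3 = 4*57 + 8 = 236.
  i=4: a_4=5, p_4 = 5*501 + 121 = 2626, q_4 = 5*236 + 57 = 1237.

2/1, 17/8, 121/57, 501/236, 2626/1237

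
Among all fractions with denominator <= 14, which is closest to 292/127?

23/10

Expand x = 292/127 as a continued fraction with the Euclidean algorithm:
  292 = 2*127 + 38, so a_0 = 2.
  127 = 3*38 + 13, so a_1 = 3.
  38 = 2*13 + 12, so a_2 = 2.
  13 = 1*12 + 1, so a_3 = 1.
  12 = 12*1 + 0, so a_4 = 12.
so x = [2; 3, 2, 1, 12].
Convergents (p_i = a_i*p_{i-1} + p_{i-2}, q_i = a_i*q_{i-1} + q_{i-2} with p_{-2}=0, p_{-1}=1, q_{-2}=1, q_{-1}=0), until the denominator exceeds 14:
  i=0: a_0=2, p_0 = 2*1 + 0 = 2, q_0 = 2*0 + 1 = 1.
  i=1: a_1=3, p_1 = 3*2 + 1 = 7, q_1 = 3*1 + 0 = 3.
  i=2: a_2=2, p_2 = 2*7 + 2 = 16, q_2 = 2*3 + 1 = 7.
  i=3: a_3=1, p_3 = 1*16 + 7 = 23, q_3 = 1*7 + 3 = 10.
  i=4: a_4=12, p_4 = 12*23 + 16 = 292, q_4 = 12*10 + 7 = 127.
q_4 = 127 > 14, so the last convergent with denominator <= 14 is p_3/q_3 = 23/10.
The closest fraction with denominator <= 14 is either p_3/q_3 or the intermediate fraction (k*p_3 + p_2)/(k*q_3 + q_2) with the largest k >= 1 whose denominator stays <= 14; these approach x as k grows, and every other convergent or intermediate fraction in range is farther away.
Largest k: floor((14 - q_2)/q_3) = floor((14 - 7)/10) = 0.
Since k = 0, no intermediate fraction beyond p_3/q_3 has denominator <= 14, so the convergent 23/10 is the closest (its error is |292*10 - 23*127|/(127*10) = 1/1270).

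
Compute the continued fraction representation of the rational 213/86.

[2; 2, 10, 4]

Run the Euclidean algorithm on 213 and 86; the successive quotients are the partial quotients a_0, a_1, ... (each step inverts the fractional part left over by the previous one):
  213 = 2*86 + 41, so a_0 = 2.
  86 = 2*41 + 4, so a_1 = 2.
  41 = 10*4 + 1, so a_2 = 10.
  4 = 4*1 + 0, so a_3 = 4.
The remainder reaches 0 after 4 divisions, so the expansion has 4 partial quotients, read off in order.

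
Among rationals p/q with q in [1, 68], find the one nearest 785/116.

Expand x = 785/116 as a continued fraction with the Euclidean algorithm:
  785 = 6*116 + 89, so a_0 = 6.
  116 = 1*89 + 27, so a_1 = 1.
  89 = 3*27 + 8, so a_2 = 3.
  27 = 3*8 + 3, so a_3 = 3.
  8 = 2*3 + 2, so a_4 = 2.
  3 = 1*2 + 1, so a_5 = 1.
  2 = 2*1 + 0, so a_6 = 2.
so x = [6; 1, 3, 3, 2, 1, 2].
Convergents (p_i = a_i*p_{i-1} + p_{i-2}, q_i = a_i*q_{i-1} + q_{i-2} with p_{-2}=0, p_{-1}=1, q_{-2}=1, q_{-1}=0), until the denominator exceeds 68:
  i=0: a_0=6, p_0 = 6*1 + 0 = 6, q_0 = 6*0 + 1 = 1.
  i=1: a_1=1, p_1 = 1*6 + 1 = 7, q_1 = 1*1 + 0 = 1.
  i=2: a_2=3, p_2 = 3*7 + 6 = 27, q_2 = 3*1 + 1 = 4.
  i=3: a_3=3, p_3 = 3*27 + 7 = 88, q_3 = 3*4 + 1 = 13.
  i=4: a_4=2, p_4 = 2*88 + 27 = 203, q_4 = 2*13 + 4 = 30.
  i=5: a_5=1, p_5 = 1*203 + 88 = 291, q_5 = 1*30 + 13 = 43.
  i=6: a_6=2, p_6 = 2*291 + 203 = 785, q_6 = 2*43 + 30 = 116.
q_6 = 116 > 68, so the last convergent with denominator <= 68 is p_5/q_5 = 291/43.
The closest fraction with denominator <= 68 is either p_5/q_5 or the intermediate fraction (k*p_5 + p_4)/(k*q_5 + q_4) with the largest k >= 1 whose denominator stays <= 68; these approach x as k grows, and every other convergent or intermediate fraction in range is farther away.
Largest k: floor((68 - q_4)/q_5) = floor((68 - 30)/43) = 0.
Since k = 0, no intermediate fraction beyond p_5/q_5 has denominator <= 68, so the convergent 291/43 is the closest (its error is |785*43 - 291*116|/(116*43) = 1/4988).

291/43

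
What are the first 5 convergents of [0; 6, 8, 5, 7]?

0/1, 1/6, 8/49, 41/251, 295/1806

Using the convergent recurrence p_i = a_i*p_{i-1} + p_{i-2}, q_i = a_i*q_{i-1} + q_{i-2} with p_{-2}=0, p_{-1}=1, q_{-2}=1, q_{-1}=0:
  i=0: a_0=0, p_0 = 0*1 + 0 = 0, q_0 = 0*0 + 1 = 1.
  i=1: a_1=6, p_1 = 6*0 + 1 = 1, q_1 = 6*1 + 0 = 6.
  i=2: a_2=8, p_2 = 8*1 + 0 = 8, q_2 = 8*6 + 1 = 49.
  i=3: a_3=5, p_3 = 5*8 + 1 = 41, q_3 = 5*49 + 6 = 251.
  i=4: a_4=7, p_4 = 7*41 + 8 = 295, q_4 = 7*251 + 49 = 1806.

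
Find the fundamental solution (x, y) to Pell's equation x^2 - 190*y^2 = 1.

First expand sqrt(190) as a continued fraction. With x_i = (sqrt(190) + m_i)/d_i and (m_0, d_0) = (0, 1): a_0 = floor(sqrt(190)) = 13, since 13^2 = 169 <= 190 < 196 = 14^2.
Iterate m_{i+1} = d_i*a_i - m_i, d_{i+1} = (190 - m_{i+1}^2)/d_i, a_{i+1} = floor((a_0 + m_{i+1})/d_{i+1}):
  m_1 = 1*13 - 0 = 13, d_1 = (190 - 13^2)/1 = 21/1 = 21, a_1 = floor((13 + 13)/21) = 1.
  m_2 = 21*1 - 13 = 8, d_2 = (190 - 8^2)/21 = 126/21 = 6, a_2 = floor((13 + 8)/6) = 3.
  m_3 = 6*3 - 8 = 10, d_3 = (190 - 10^2)/6 = 90/6 = 15, a_3 = floor((13 + 10)/15) = 1.
  m_4 = 15*1 - 10 = 5, d_4 = (190 - 5^2)/15 = 165/15 = 11, a_4 = floor((13 + 5)/11) = 1.
  m_5 = 11*1 - 5 = 6, d_5 = (190 - 6^2)/11 = 154/11 = 14, a_5 = floor((13 + 6)/14) = 1.
  m_6 = 14*1 - 6 = 8, d_6 = (190 - 8^2)/14 = 126/14 = 9, a_6 = floor((13 + 8)/9) = 2.
  m_7 = 9*2 - 8 = 10, d_7 = (190 - 10^2)/9 = 90/9 = 10, a_7 = floor((13 + 10)/10) = 2.
  m_8 = 10*2 - 10 = 10, d_8 = (190 - 10^2)/10 = 90/10 = 9, a_8 = floor((13 + 10)/9) = 2.
  m_9 = 9*2 - 10 = 8, d_9 = (190 - 8^2)/9 = 126/9 = 14, a_9 = floor((13 + 8)/14) = 1.
  m_10 = 14*1 - 8 = 6, d_10 = (190 - 6^2)/14 = 154/14 = 11, a_10 = floor((13 + 6)/11) = 1.
  m_11 = 11*1 - 6 = 5, d_11 = (190 - 5^2)/11 = 165/11 = 15, a_11 = floor((13 + 5)/15) = 1.
  m_12 = 15*1 - 5 = 10, d_12 = (190 - 10^2)/15 = 90/15 = 6, a_12 = floor((13 + 10)/6) = 3.
  m_13 = 6*3 - 10 = 8, d_13 = (190 - 8^2)/6 = 126/6 = 21, a_13 = floor((13 + 8)/21) = 1.
  m_14 = 21*1 - 8 = 13, d_14 = (190 - 13^2)/21 = 21/21 = 1, a_14 = floor((13 + 13)/1) = 26.
  m_15 = 1*26 - 13 = 13, d_15 = (190 - 13^2)/1 = 21/1 = 21: (m_15, d_15) = (m_1, d_1) = (13, 21), so from here the quotients repeat a_1, ..., a_14; the period length is 14.
So sqrt(190) = [13; (1, 3, 1, 1, 1, 2, 2, 2, 1, 1, 1, 3, 1, 26)] with period length k = 14.
k is even, so the fundamental solution of x^2 - 190y^2 = 1 is (p_{k-1}, q_{k-1}) = (p_13, q_13); compute convergents through index 13.
Convergents (p_i = a_i*p_{i-1} + p_{i-2}, q_i = a_i*q_{i-1} + q_{i-2} with p_{-2}=0, p_{-1}=1, q_{-2}=1, q_{-1}=0):
  i=0: a_0=13, p_0 = 13*1 + 0 = 13, q_0 = 13*0 + 1 = 1.
  i=1: a_1=1, p_1 = 1*13 + 1 = 14, q_1 = 1*1 + 0 = 1.
  i=2: a_2=3, p_2 = 3*14 + 13 = 55, q_2 = 3*1 + 1 = 4.
  i=3: a_3=1, p_3 = 1*55 + 14 = 69, q_3 = 1*4 + 1 = 5.
  i=4: a_4=1, p_4 = 1*69 + 55 = 124, q_4 = 1*5 + 4 = 9.
  i=5: a_5=1, p_5 = 1*124 + 69 = 193, q_5 = 1*9 + 5 = 14.
  i=6: a_6=2, p_6 = 2*193 + 124 = 510, q_6 = 2*14 + 9 = 37.
  i=7: a_7=2, p_7 = 2*510 + 193 = 1213, q_7 = 2*37 + 14 = 88.
  i=8: a_8=2, p_8 = 2*1213 + 510 = 2936, q_8 = 2*88 + 37 = 213.
  i=9: a_9=1, p_9 = 1*2936 + 1213 = 4149, q_9 = 1*213 + 88 = 301.
  i=10: a_10=1, p_10 = 1*4149 + 2936 = 7085, q_10 = 1*301 + 213 = 514.
  i=11: a_11=1, p_11 = 1*7085 + 4149 = 11234, q_11 = 1*514 + 301 = 815.
  i=12: a_12=3, p_12 = 3*11234 + 7085 = 40787, q_12 = 3*815 + 514 = 2959.
  i=13: a_13=1, p_13 = 1*40787 + 11234 = 52021, q_13 = 1*2959 + 815 = 3774.
Check: 52021^2 - 190*3774^2 = 2706184441 - 2706184440 = 1, so (x, y) = (52021, 3774) solves the equation, and by the theorem it is the least positive solution.

(x, y) = (52021, 3774)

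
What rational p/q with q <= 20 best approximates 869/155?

Expand x = 869/155 as a continued fraction with the Euclidean algorithm:
  869 = 5*155 + 94, so a_0 = 5.
  155 = 1*94 + 61, so a_1 = 1.
  94 = 1*61 + 33, so a_2 = 1.
  61 = 1*33 + 28, so a_3 = 1.
  33 = 1*28 + 5, so a_4 = 1.
  28 = 5*5 + 3, so a_5 = 5.
  5 = 1*3 + 2, so a_6 = 1.
  3 = 1*2 + 1, so a_7 = 1.
  2 = 2*1 + 0, so a_8 = 2.
so x = [5; 1, 1, 1, 1, 5, 1, 1, 2].
Convergents (p_i = a_i*p_{i-1} + p_{i-2}, q_i = a_i*q_{i-1} + q_{i-2} with p_{-2}=0, p_{-1}=1, q_{-2}=1, q_{-1}=0), until the denominator exceeds 20:
  i=0: a_0=5, p_0 = 5*1 + 0 = 5, q_0 = 5*0 + 1 = 1.
  i=1: a_1=1, p_1 = 1*5 + 1 = 6, q_1 = 1*1 + 0 = 1.
  i=2: a_2=1, p_2 = 1*6 + 5 = 11, q_2 = 1*1 + 1 = 2.
  i=3: a_3=1, p_3 = 1*11 + 6 = 17, q_3 = 1*2 + 1 = 3.
  i=4: a_4=1, p_4 = 1*17 + 11 = 28, q_4 = 1*3 + 2 = 5.
  i=5: a_5=5, p_5 = 5*28 + 17 = 157, q_5 = 5*5 + 3 = 28.
q_5 = 28 > 20, so the last convergent with denominator <= 20 is p_4/q_4 = 28/5.
The closest fraction with denominator <= 20 is either p_4/q_4 or the intermediate fraction (k*p_4 + p_3)/(k*q_4 + q_3) with the largest k >= 1 whose denominator stays <= 20; these approach x as k grows, and every other convergent or intermediate fraction in range is farther away.
Largest k: floor((20 - q_3)/q_4) = floor((20 - 3)/5) = 3.
That gives (3*28 + 17)/(3*5 + 3) = 101/18.
Compare the errors: |x - 28/5| = |869*5 - 28*155|/(155*5) = 5/775, and |x - 101/18| = |869*18 - 101*155|/(155*18) = 13/2790.
Cross-multiplying, 13*775 = 10075 < 13950 = 5*2790, so 13/2790 is smaller: the intermediate fraction 101/18 is closer to x than 28/5.

101/18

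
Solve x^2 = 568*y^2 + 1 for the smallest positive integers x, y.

First expand sqrt(568) as a continued fraction. With x_i = (sqrt(568) + m_i)/d_i and (m_0, d_0) = (0, 1): a_0 = floor(sqrt(568)) = 23, since 23^2 = 529 <= 568 < 576 = 24^2.
Iterate m_{i+1} = d_i*a_i - m_i, d_{i+1} = (568 - m_{i+1}^2)/d_i, a_{i+1} = floor((a_0 + m_{i+1})/d_{i+1}):
  m_1 = 1*23 - 0 = 23, d_1 = (568 - 23^2)/1 = 39/1 = 39, a_1 = floor((23 + 23)/39) = 1.
  m_2 = 39*1 - 23 = 16, d_2 = (568 - 16^2)/39 = 312/39 = 8, a_2 = floor((23 + 16)/8) = 4.
  m_3 = 8*4 - 16 = 16, d_3 = (568 - 16^2)/8 = 312/8 = 39, a_3 = floor((23 + 16)/39) = 1.
  m_4 = 39*1 - 16 = 23, d_4 = (568 - 23^2)/39 = 39/39 = 1, a_4 = floor((23 + 23)/1) = 46.
  m_5 = 1*46 - 23 = 23, d_5 = (568 - 23^2)/1 = 39/1 = 39: (m_5, d_5) = (m_1, d_1) = (23, 39), so from here the quotients repeat a_1, ..., a_4; the period length is 4.
So sqrt(568) = [23; (1, 4, 1, 46)] with period length k = 4.
k is even, so the fundamental solution of x^2 - 568y^2 = 1 is (p_{k-1}, q_{k-1}) = (p_3, q_3); compute convergents through index 3.
Convergents (p_i = a_i*p_{i-1} + p_{i-2}, q_i = a_i*q_{i-1} + q_{i-2} with p_{-2}=0, p_{-1}=1, q_{-2}=1, q_{-1}=0):
  i=0: a_0=23, p_0 = 23*1 + 0 = 23, q_0 = 23*0 + 1 = 1.
  i=1: a_1=1, p_1 = 1*23 + 1 = 24, q_1 = 1*1 + 0 = 1.
  i=2: a_2=4, p_2 = 4*24 + 23 = 119, q_2 = 4*1 + 1 = 5.
  i=3: a_3=1, p_3 = 1*119 + 24 = 143, q_3 = 1*5 + 1 = 6.
Check: 143^2 - 568*6^2 = 20449 - 20448 = 1, so (x, y) = (143, 6) solves the equation, and by the theorem it is the least positive solution.

(x, y) = (143, 6)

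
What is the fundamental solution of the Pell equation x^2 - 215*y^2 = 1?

(x, y) = (44, 3)

First expand sqrt(215) as a continued fraction. With x_i = (sqrt(215) + m_i)/d_i and (m_0, d_0) = (0, 1): a_0 = floor(sqrt(215)) = 14, since 14^2 = 196 <= 215 < 225 = 15^2.
Iterate m_{i+1} = d_i*a_i - m_i, d_{i+1} = (215 - m_{i+1}^2)/d_i, a_{i+1} = floor((a_0 + m_{i+1})/d_{i+1}):
  m_1 = 1*14 - 0 = 14, d_1 = (215 - 14^2)/1 = 19/1 = 19, a_1 = floor((14 + 14)/19) = 1.
  m_2 = 19*1 - 14 = 5, d_2 = (215 - 5^2)/19 = 190/19 = 10, a_2 = floor((14 + 5)/10) = 1.
  m_3 = 10*1 - 5 = 5, d_3 = (215 - 5^2)/10 = 190/10 = 19, a_3 = floor((14 + 5)/19) = 1.
  m_4 = 19*1 - 5 = 14, d_4 = (215 - 14^2)/19 = 19/19 = 1, a_4 = floor((14 + 14)/1) = 28.
  m_5 = 1*28 - 14 = 14, d_5 = (215 - 14^2)/1 = 19/1 = 19: (m_5, d_5) = (m_1, d_1) = (14, 19), so from here the quotients repeat a_1, ..., a_4; the period length is 4.
So sqrt(215) = [14; (1, 1, 1, 28)] with period length k = 4.
k is even, so the fundamental solution of x^2 - 215y^2 = 1 is (p_{k-1}, q_{k-1}) = (p_3, q_3); compute convergents through index 3.
Convergents (p_i = a_i*p_{i-1} + p_{i-2}, q_i = a_i*q_{i-1} + q_{i-2} with p_{-2}=0, p_{-1}=1, q_{-2}=1, q_{-1}=0):
  i=0: a_0=14, p_0 = 14*1 + 0 = 14, q_0 = 14*0 + 1 = 1.
  i=1: a_1=1, p_1 = 1*14 + 1 = 15, q_1 = 1*1 + 0 = 1.
  i=2: a_2=1, p_2 = 1*15 + 14 = 29, q_2 = 1*1 + 1 = 2.
  i=3: a_3=1, p_3 = 1*29 + 15 = 44, q_3 = 1*2 + 1 = 3.
Check: 44^2 - 215*3^2 = 1936 - 1935 = 1, so (x, y) = (44, 3) solves the equation, and by the theorem it is the least positive solution.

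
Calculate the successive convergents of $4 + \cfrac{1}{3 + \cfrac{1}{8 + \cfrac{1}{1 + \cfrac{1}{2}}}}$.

4/1, 13/3, 108/25, 121/28, 350/81

Using the convergent recurrence p_i = a_i*p_{i-1} + p_{i-2}, q_i = a_i*q_{i-1} + q_{i-2} with p_{-2}=0, p_{-1}=1, q_{-2}=1, q_{-1}=0:
  i=0: a_0=4, p_0 = 4*1 + 0 = 4, q_0 = 4*0 + 1 = 1.
  i=1: a_1=3, p_1 = 3*4 + 1 = 13, q_1 = 3*1 + 0 = 3.
  i=2: a_2=8, p_2 = 8*13 + 4 = 108, q_2 = 8*3 + 1 = 25.
  i=3: a_3=1, p_3 = 1*108 + 13 = 121, q_3 = 1*25 + 3 = 28.
  i=4: a_4=2, p_4 = 2*121 + 108 = 350, q_4 = 2*28 + 25 = 81.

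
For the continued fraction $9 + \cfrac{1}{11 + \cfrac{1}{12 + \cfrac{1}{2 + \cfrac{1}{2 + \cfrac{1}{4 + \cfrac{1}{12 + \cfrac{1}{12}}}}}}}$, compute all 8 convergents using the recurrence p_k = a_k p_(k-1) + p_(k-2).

9/1, 100/11, 1209/133, 2518/277, 6245/687, 27498/3025, 336221/36987, 4062150/446869

Using the convergent recurrence p_i = a_i*p_{i-1} + p_{i-2}, q_i = a_i*q_{i-1} + q_{i-2} with p_{-2}=0, p_{-1}=1, q_{-2}=1, q_{-1}=0:
  i=0: a_0=9, p_0 = 9*1 + 0 = 9, q_0 = 9*0 + 1 = 1.
  i=1: a_1=11, p_1 = 11*9 + 1 = 100, q_1 = 11*1 + 0 = 11.
  i=2: a_2=12, p_2 = 12*100 + 9 = 1209, q_2 = 12*11 + 1 = 133.
  i=3: a_3=2, p_3 = 2*1209 + 100 = 2518, q_3 = 2*133 + 11 = 277.
  i=4: a_4=2, p_4 = 2*2518 + 1209 = 6245, q_4 = 2*277 + 133 = 687.
  i=5: a_5=4, p_5 = 4*6245 + 2518 = 27498, q_5 = 4*687 + 277 = 3025.
  i=6: a_6=12, p_6 = 12*27498 + 6245 = 336221, q_6 = 12*3025 + 687 = 36987.
  i=7: a_7=12, p_7 = 12*336221 + 27498 = 4062150, q_7 = 12*36987 + 3025 = 446869.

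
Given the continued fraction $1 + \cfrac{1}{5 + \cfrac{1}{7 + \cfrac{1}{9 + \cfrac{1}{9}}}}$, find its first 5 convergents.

1/1, 6/5, 43/36, 393/329, 3580/2997

Using the convergent recurrence p_i = a_i*p_{i-1} + p_{i-2}, q_i = a_i*q_{i-1} + q_{i-2} with p_{-2}=0, p_{-1}=1, q_{-2}=1, q_{-1}=0:
  i=0: a_0=1, p_0 = 1*1 + 0 = 1, q_0 = 1*0 + 1 = 1.
  i=1: a_1=5, p_1 = 5*1 + 1 = 6, q_1 = 5*1 + 0 = 5.
  i=2: a_2=7, p_2 = 7*6 + 1 = 43, q_2 = 7*5 + 1 = 36.
  i=3: a_3=9, p_3 = 9*43 + 6 = 393, q_3 = 9*36 + 5 = 329.
  i=4: a_4=9, p_4 = 9*393 + 43 = 3580, q_4 = 9*329 + 36 = 2997.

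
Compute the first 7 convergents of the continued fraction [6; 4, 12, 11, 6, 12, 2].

Using the convergent recurrence p_i = a_i*p_{i-1} + p_{i-2}, q_i = a_i*q_{i-1} + q_{i-2} with p_{-2}=0, p_{-1}=1, q_{-2}=1, q_{-1}=0:
  i=0: a_0=6, p_0 = 6*1 + 0 = 6, q_0 = 6*0 + 1 = 1.
  i=1: a_1=4, p_1 = 4*6 + 1 = 25, q_1 = 4*1 + 0 = 4.
  i=2: a_2=12, p_2 = 12*25 + 6 = 306, q_2 = 12*4 + 1 = 49.
  i=3: a_3=11, p_3 = 11*306 + 25 = 3391, q_3 = 11*49 + 4 = 543.
  i=4: a_4=6, p_4 = 6*3391 + 306 = 20652, q_4 = 6*543 + 49 = 3307.
  i=5: a_5=12, p_5 = 12*20652 + 3391 = 251215, q_5 = 12*3307 + 543 = 40227.
  i=6: a_6=2, p_6 = 2*251215 + 20652 = 523082, q_6 = 2*40227 + 3307 = 83761.

6/1, 25/4, 306/49, 3391/543, 20652/3307, 251215/40227, 523082/83761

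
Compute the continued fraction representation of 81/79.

[1; 39, 2]

Run the Euclidean algorithm on 81 and 79; the successive quotients are the partial quotients a_0, a_1, ... (each step inverts the fractional part left over by the previous one):
  81 = 1*79 + 2, so a_0 = 1.
  79 = 39*2 + 1, so a_1 = 39.
  2 = 2*1 + 0, so a_2 = 2.
The remainder reaches 0 after 3 divisions, so the expansion has 3 partial quotients, read off in order.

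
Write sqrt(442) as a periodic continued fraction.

[21; (42)]

Write x_i = (sqrt(442) + m_i)/d_i with (m_0, d_0) = (0, 1). a_0 = floor(sqrt(442)) = 21, since 21^2 = 441 <= 442 < 484 = 22^2.
Iterate m_{i+1} = d_i*a_i - m_i, d_{i+1} = (442 - m_{i+1}^2)/d_i, a_{i+1} = floor((a_0 + m_{i+1})/d_{i+1}):
  m_1 = 1*21 - 0 = 21, d_1 = (442 - 21^2)/1 = 1/1 = 1, a_1 = floor((21 + 21)/1) = 42.
  m_2 = 1*42 - 21 = 21, d_2 = (442 - 21^2)/1 = 1/1 = 1: (m_2, d_2) = (m_1, d_1) = (21, 1), so from here the quotient a_1 repeats; the period length is 1.
Hence the expansion of sqrt(442) is a_0 = 21 followed by the repeating block 42 (period 1).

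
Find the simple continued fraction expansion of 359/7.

[51; 3, 2]

Run the Euclidean algorithm on 359 and 7; the successive quotients are the partial quotients a_0, a_1, ... (each step inverts the fractional part left over by the previous one):
  359 = 51*7 + 2, so a_0 = 51.
  7 = 3*2 + 1, so a_1 = 3.
  2 = 2*1 + 0, so a_2 = 2.
The remainder reaches 0 after 3 divisions, so the expansion has 3 partial quotients, read off in order.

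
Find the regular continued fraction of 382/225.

[1; 1, 2, 3, 4, 5]

Run the Euclidean algorithm on 382 and 225; the successive quotients are the partial quotients a_0, a_1, ... (each step inverts the fractional part left over by the previous one):
  382 = 1*225 + 157, so a_0 = 1.
  225 = 1*157 + 68, so a_1 = 1.
  157 = 2*68 + 21, so a_2 = 2.
  68 = 3*21 + 5, so a_3 = 3.
  21 = 4*5 + 1, so a_4 = 4.
  5 = 5*1 + 0, so a_5 = 5.
The remainder reaches 0 after 6 divisions, so the expansion has 6 partial quotients, read off in order.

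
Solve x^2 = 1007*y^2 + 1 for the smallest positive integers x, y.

First expand sqrt(1007) as a continued fraction. With x_i = (sqrt(1007) + m_i)/d_i and (m_0, d_0) = (0, 1): a_0 = floor(sqrt(1007)) = 31, since 31^2 = 961 <= 1007 < 1024 = 32^2.
Iterate m_{i+1} = d_i*a_i - m_i, d_{i+1} = (1007 - m_{i+1}^2)/d_i, a_{i+1} = floor((a_0 + m_{i+1})/d_{i+1}):
  m_1 = 1*31 - 0 = 31, d_1 = (1007 - 31^2)/1 = 46/1 = 46, a_1 = floor((31 + 31)/46) = 1.
  m_2 = 46*1 - 31 = 15, d_2 = (1007 - 15^2)/46 = 782/46 = 17, a_2 = floor((31 + 15)/17) = 2.
  m_3 = 17*2 - 15 = 19, d_3 = (1007 - 19^2)/17 = 646/17 = 38, a_3 = floor((31 + 19)/38) = 1.
  m_4 = 38*1 - 19 = 19, d_4 = (1007 - 19^2)/38 = 646/38 = 17, a_4 = floor((31 + 19)/17) = 2.
  m_5 = 17*2 - 19 = 15, d_5 = (1007 - 15^2)/17 = 782/17 = 46, a_5 = floor((31 + 15)/46) = 1.
  m_6 = 46*1 - 15 = 31, d_6 = (1007 - 31^2)/46 = 46/46 = 1, a_6 = floor((31 + 31)/1) = 62.
  m_7 = 1*62 - 31 = 31, d_7 = (1007 - 31^2)/1 = 46/1 = 46: (m_7, d_7) = (m_1, d_1) = (31, 46), so from here the quotients repeat a_1, ..., a_6; the period length is 6.
So sqrt(1007) = [31; (1, 2, 1, 2, 1, 62)] with period length k = 6.
k is even, so the fundamental solution of x^2 - 1007y^2 = 1 is (p_{k-1}, q_{k-1}) = (p_5, q_5); compute convergents through index 5.
Convergents (p_i = a_i*p_{i-1} + p_{i-2}, q_i = a_i*q_{i-1} + q_{i-2} with p_{-2}=0, p_{-1}=1, q_{-2}=1, q_{-1}=0):
  i=0: a_0=31, p_0 = 31*1 + 0 = 31, q_0 = 31*0 + 1 = 1.
  i=1: a_1=1, p_1 = 1*31 + 1 = 32, q_1 = 1*1 + 0 = 1.
  i=2: a_2=2, p_2 = 2*32 + 31 = 95, q_2 = 2*1 + 1 = 3.
  i=3: a_3=1, p_3 = 1*95 + 32 = 127, q_3 = 1*3 + 1 = 4.
  i=4: a_4=2, p_4 = 2*127 + 95 = 349, q_4 = 2*4 + 3 = 11.
  i=5: a_5=1, p_5 = 1*349 + 127 = 476, q_5 = 1*11 + 4 = 15.
Check: 476^2 - 1007*15^2 = 226576 - 226575 = 1, so (x, y) = (476, 15) solves the equation, and by the theorem it is the least positive solution.

(x, y) = (476, 15)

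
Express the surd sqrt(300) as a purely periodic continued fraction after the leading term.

[17; (3, 8, 3, 34)]

Write x_i = (sqrt(300) + m_i)/d_i with (m_0, d_0) = (0, 1). a_0 = floor(sqrt(300)) = 17, since 17^2 = 289 <= 300 < 324 = 18^2.
Iterate m_{i+1} = d_i*a_i - m_i, d_{i+1} = (300 - m_{i+1}^2)/d_i, a_{i+1} = floor((a_0 + m_{i+1})/d_{i+1}):
  m_1 = 1*17 - 0 = 17, d_1 = (300 - 17^2)/1 = 11/1 = 11, a_1 = floor((17 + 17)/11) = 3.
  m_2 = 11*3 - 17 = 16, d_2 = (300 - 16^2)/11 = 44/11 = 4, a_2 = floor((17 + 16)/4) = 8.
  m_3 = 4*8 - 16 = 16, d_3 = (300 - 16^2)/4 = 44/4 = 11, a_3 = floor((17 + 16)/11) = 3.
  m_4 = 11*3 - 16 = 17, d_4 = (300 - 17^2)/11 = 11/11 = 1, a_4 = floor((17 + 17)/1) = 34.
  m_5 = 1*34 - 17 = 17, d_5 = (300 - 17^2)/1 = 11/1 = 11: (m_5, d_5) = (m_1, d_1) = (17, 11), so from here the quotients repeat a_1, ..., a_4; the period length is 4.
Hence the expansion of sqrt(300) is a_0 = 17 followed by the repeating block 3, 8, 3, 34 (period 4).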